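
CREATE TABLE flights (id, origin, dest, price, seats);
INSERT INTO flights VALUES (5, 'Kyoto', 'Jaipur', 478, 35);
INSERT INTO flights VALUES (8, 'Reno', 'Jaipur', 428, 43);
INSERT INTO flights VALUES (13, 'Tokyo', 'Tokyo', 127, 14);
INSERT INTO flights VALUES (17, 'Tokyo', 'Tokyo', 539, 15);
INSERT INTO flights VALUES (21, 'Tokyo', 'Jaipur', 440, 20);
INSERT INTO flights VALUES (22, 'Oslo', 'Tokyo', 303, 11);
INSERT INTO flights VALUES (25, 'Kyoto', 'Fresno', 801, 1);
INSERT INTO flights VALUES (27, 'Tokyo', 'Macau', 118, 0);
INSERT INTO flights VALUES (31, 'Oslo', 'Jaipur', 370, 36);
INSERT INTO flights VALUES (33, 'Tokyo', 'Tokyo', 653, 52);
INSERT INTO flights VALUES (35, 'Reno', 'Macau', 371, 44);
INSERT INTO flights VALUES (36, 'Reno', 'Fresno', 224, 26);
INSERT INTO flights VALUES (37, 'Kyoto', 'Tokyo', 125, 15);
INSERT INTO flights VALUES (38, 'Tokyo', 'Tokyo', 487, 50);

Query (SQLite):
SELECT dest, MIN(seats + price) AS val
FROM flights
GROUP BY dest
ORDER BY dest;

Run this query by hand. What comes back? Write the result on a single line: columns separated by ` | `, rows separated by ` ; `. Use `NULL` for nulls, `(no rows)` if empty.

Fresno | 250 ; Jaipur | 406 ; Macau | 118 ; Tokyo | 140

For each row compute seats + price.
Group by dest; take MIN of the expression per group.
  Fresno: ids {25, 36} → MIN(seats + price)=250
  Jaipur: ids {5, 8, 21, 31} → MIN(seats + price)=406
  Macau: ids {27, 35} → MIN(seats + price)=118
  Tokyo: ids {13, 17, 22, 33, 37, 38} → MIN(seats + price)=140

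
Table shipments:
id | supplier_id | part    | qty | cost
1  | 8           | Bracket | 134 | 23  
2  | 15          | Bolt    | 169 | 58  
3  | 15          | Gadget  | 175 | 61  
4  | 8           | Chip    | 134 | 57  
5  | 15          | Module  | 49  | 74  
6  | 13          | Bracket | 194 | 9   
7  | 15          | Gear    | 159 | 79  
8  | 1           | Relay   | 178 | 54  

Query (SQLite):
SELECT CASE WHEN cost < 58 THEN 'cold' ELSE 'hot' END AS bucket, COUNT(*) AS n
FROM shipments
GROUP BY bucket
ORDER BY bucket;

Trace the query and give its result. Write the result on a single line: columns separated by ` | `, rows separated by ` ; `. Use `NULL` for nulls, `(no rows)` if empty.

Bucket rows by cost < 58 → 'cold' else 'hot'; count each bucket.

cold | 4 ; hot | 4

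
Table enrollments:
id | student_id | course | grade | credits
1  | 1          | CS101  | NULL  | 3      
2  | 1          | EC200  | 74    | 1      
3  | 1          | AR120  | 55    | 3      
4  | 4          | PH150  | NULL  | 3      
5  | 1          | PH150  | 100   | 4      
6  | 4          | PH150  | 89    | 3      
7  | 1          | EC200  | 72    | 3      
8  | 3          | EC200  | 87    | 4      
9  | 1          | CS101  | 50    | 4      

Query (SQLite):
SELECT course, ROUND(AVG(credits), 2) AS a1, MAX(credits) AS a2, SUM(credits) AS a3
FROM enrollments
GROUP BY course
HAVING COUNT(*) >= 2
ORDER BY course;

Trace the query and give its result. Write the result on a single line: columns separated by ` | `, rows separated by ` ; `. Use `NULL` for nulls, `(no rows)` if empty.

Group enrollments by course.
Per group compute: ROUND(AVG(credits), 2), MAX(credits), SUM(credits).
HAVING: drop groups with fewer than 2 rows.
  AR120: ids {3} → ROUND(AVG(credits), 2)=3, MAX(credits)=3, SUM(credits)=3
  CS101: ids {1, 9} → ROUND(AVG(credits), 2)=3.5, MAX(credits)=4, SUM(credits)=7
  EC200: ids {2, 7, 8} → ROUND(AVG(credits), 2)=2.67, MAX(credits)=4, SUM(credits)=8
  PH150: ids {4, 5, 6} → ROUND(AVG(credits), 2)=3.33, MAX(credits)=4, SUM(credits)=10

CS101 | 3.5 | 4 | 7 ; EC200 | 2.67 | 4 | 8 ; PH150 | 3.33 | 4 | 10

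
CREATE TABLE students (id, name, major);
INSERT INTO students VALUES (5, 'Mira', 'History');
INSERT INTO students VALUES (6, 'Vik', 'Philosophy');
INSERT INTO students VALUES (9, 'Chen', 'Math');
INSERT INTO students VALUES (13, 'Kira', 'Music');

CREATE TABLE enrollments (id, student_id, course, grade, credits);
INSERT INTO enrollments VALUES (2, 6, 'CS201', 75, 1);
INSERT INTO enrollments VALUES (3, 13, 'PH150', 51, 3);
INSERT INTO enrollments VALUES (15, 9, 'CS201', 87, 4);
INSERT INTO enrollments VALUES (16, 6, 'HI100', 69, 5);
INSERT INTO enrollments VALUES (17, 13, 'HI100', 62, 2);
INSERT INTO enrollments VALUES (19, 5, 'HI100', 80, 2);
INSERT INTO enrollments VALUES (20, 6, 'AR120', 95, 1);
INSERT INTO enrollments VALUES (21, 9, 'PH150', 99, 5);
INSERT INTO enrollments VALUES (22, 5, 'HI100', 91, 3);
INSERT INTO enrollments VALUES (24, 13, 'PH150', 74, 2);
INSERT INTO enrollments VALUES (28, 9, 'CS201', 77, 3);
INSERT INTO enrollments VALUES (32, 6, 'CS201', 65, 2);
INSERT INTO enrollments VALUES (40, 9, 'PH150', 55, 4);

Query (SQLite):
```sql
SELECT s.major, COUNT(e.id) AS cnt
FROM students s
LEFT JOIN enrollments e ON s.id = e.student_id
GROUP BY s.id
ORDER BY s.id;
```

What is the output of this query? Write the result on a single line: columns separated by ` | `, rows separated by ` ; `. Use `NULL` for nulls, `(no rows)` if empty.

History | 2 ; Philosophy | 4 ; Math | 4 ; Music | 3

LEFT JOIN keeps every students row; unmatched ones get NULL for enrollments columns.
Group by students.id and compute COUNT(e.id). COUNT(col) of an all-NULL group is 0.
  5: ids {19, 22} → COUNT(e.id)=2
  6: ids {2, 16, 20, 32} → COUNT(e.id)=4
  9: ids {15, 21, 28, 40} → COUNT(e.id)=4
  13: ids {3, 17, 24} → COUNT(e.id)=3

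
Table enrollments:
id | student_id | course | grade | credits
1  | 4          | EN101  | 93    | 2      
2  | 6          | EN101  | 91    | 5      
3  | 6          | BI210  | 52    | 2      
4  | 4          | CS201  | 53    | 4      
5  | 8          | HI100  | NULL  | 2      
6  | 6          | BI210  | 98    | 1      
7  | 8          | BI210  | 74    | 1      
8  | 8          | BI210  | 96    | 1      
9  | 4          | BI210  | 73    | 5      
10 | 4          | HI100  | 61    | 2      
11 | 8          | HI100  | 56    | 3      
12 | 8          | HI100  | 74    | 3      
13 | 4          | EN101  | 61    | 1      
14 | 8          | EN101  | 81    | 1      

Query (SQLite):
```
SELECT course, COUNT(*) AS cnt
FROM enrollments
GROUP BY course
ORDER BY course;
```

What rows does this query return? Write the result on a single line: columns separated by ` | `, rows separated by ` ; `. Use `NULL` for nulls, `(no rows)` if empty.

BI210 | 5 ; CS201 | 1 ; EN101 | 4 ; HI100 | 4

Partition enrollments by course; compute COUNT(*) within each group.
  BI210: ids {3, 6, 7, 8, 9} → COUNT(*)=5
  CS201: ids {4} → COUNT(*)=1
  EN101: ids {1, 2, 13, 14} → COUNT(*)=4
  HI100: ids {5, 10, 11, 12} → COUNT(*)=4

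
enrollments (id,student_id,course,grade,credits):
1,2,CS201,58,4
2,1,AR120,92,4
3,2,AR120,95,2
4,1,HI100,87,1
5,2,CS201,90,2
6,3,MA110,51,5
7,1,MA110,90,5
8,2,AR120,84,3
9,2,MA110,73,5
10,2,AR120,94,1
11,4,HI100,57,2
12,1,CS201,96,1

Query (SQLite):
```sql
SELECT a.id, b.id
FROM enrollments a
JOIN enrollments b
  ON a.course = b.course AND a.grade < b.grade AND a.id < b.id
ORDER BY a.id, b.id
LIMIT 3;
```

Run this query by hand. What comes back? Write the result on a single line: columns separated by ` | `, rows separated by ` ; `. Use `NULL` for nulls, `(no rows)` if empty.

1 | 5 ; 1 | 12 ; 2 | 3

Pairs (a,b) with same course, a.grade < b.grade, a.id < b.id.
course groups: AR120:{2,3,8,10} CS201:{1,5,12} HI100:{4,11} MA110:{6,7,9}
Ordered by (a.id, b.id); first 3.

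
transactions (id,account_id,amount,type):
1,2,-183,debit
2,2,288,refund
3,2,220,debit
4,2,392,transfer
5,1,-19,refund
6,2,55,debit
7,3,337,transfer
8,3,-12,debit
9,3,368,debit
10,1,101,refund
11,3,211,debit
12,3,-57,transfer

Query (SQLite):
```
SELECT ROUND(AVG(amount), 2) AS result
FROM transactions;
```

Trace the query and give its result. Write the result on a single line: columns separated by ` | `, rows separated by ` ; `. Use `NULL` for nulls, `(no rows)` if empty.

141.75

All amount values: [-183, 288, 220, 392, -19, 55, 337, -12, 368, 101, 211, -57].
AVG = 1701 / 12 (rounded to 2 dp).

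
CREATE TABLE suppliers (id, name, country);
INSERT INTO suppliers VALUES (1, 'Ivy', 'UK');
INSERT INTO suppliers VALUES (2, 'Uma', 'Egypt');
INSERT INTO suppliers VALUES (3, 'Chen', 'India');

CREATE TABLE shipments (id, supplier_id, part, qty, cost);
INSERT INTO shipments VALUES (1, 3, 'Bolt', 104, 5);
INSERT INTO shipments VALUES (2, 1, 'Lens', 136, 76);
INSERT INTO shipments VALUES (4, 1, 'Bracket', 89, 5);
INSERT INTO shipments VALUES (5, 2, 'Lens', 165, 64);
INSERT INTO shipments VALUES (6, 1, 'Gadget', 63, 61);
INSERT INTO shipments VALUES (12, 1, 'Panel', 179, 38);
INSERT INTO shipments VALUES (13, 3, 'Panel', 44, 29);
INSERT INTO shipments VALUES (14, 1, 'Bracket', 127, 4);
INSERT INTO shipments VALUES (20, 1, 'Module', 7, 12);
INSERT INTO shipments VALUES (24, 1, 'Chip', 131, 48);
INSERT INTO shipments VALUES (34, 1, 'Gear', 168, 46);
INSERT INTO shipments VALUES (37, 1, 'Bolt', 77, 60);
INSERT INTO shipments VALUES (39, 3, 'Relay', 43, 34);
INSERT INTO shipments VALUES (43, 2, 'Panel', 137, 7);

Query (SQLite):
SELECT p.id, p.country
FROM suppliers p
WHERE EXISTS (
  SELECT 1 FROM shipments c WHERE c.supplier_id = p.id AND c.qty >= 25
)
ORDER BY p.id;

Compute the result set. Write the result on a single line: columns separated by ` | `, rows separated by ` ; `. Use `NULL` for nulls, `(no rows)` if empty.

For each suppliers row, check whether any shipments with matching supplier_id has qty >= 25.
Keep rows where that is true.

1 | UK ; 2 | Egypt ; 3 | India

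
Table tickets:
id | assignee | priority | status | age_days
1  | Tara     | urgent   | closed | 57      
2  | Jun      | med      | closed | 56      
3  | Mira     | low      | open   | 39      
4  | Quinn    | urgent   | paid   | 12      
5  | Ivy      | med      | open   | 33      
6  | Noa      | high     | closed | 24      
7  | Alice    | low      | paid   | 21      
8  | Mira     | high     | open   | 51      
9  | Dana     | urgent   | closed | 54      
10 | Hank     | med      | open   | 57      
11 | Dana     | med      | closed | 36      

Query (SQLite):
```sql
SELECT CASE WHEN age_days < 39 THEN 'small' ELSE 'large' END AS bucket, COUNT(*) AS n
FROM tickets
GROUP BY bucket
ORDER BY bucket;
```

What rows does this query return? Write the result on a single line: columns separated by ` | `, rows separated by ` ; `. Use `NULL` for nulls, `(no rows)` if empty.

large | 6 ; small | 5

Bucket rows by age_days < 39 → 'small' else 'large'; count each bucket.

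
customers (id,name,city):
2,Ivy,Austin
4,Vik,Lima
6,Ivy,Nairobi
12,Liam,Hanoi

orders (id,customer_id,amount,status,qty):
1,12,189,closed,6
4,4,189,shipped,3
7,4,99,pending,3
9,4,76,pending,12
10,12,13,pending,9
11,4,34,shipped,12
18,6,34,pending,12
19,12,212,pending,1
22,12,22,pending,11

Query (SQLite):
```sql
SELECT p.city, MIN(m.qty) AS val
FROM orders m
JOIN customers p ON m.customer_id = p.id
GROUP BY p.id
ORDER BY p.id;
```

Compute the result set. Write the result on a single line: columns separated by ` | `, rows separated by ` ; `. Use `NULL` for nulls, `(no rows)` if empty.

Join each orders row to its customers via customer_id.
Group joined rows by customers.id; compute MIN(m.qty) per group.
  4: ids {4, 7, 9, 11} → MIN(m.qty)=3
  6: ids {18} → MIN(m.qty)=12
  12: ids {1, 10, 19, 22} → MIN(m.qty)=1

Lima | 3 ; Nairobi | 12 ; Hanoi | 1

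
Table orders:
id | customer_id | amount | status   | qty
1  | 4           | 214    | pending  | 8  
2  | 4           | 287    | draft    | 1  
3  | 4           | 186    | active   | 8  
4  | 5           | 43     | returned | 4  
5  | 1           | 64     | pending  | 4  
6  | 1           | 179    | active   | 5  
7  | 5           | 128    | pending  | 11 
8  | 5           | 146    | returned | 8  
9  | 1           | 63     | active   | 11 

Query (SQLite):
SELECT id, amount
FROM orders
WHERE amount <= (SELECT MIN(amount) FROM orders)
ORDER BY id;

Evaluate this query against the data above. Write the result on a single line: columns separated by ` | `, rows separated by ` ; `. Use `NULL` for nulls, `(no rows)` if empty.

Scalar subquery: MIN(amount) over all orders rows = 43.
Keep rows where amount <= that value.

4 | 43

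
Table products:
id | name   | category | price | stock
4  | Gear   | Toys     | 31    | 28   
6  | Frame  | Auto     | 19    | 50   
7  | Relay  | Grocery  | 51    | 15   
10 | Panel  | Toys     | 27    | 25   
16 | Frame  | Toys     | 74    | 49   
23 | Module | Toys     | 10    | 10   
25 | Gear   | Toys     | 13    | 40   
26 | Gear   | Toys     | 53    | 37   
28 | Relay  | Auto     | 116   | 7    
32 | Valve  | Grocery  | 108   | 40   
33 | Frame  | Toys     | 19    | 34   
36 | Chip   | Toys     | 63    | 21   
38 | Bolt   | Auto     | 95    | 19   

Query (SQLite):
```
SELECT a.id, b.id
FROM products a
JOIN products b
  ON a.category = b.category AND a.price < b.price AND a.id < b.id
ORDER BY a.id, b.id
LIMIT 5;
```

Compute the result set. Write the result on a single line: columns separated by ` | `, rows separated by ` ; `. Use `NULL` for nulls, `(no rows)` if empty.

4 | 16 ; 4 | 26 ; 4 | 36 ; 6 | 28 ; 6 | 38

Pairs (a,b) with same category, a.price < b.price, a.id < b.id.
category groups: Auto:{6,28,38} Grocery:{7,32} Toys:{4,10,16,23,25,26,33,36}
Ordered by (a.id, b.id); first 5.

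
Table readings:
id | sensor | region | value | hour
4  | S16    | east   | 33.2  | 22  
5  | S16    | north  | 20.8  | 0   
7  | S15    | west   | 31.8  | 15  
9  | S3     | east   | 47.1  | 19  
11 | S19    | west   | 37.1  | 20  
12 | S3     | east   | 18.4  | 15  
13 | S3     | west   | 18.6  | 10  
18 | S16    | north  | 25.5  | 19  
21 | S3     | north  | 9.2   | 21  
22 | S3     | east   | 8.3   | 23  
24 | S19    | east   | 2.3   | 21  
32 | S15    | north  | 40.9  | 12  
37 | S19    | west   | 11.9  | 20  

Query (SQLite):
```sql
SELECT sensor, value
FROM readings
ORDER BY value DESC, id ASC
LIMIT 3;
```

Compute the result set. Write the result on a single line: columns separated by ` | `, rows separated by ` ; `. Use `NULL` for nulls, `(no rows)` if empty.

S3 | 47.1 ; S15 | 40.9 ; S19 | 37.1

Sort by value desc, tiebreak id asc: (47.1, id=9), (40.9, id=32), (37.1, id=11), (33.2, id=4), (31.8, id=7), (25.5, id=18) …. Take first 3.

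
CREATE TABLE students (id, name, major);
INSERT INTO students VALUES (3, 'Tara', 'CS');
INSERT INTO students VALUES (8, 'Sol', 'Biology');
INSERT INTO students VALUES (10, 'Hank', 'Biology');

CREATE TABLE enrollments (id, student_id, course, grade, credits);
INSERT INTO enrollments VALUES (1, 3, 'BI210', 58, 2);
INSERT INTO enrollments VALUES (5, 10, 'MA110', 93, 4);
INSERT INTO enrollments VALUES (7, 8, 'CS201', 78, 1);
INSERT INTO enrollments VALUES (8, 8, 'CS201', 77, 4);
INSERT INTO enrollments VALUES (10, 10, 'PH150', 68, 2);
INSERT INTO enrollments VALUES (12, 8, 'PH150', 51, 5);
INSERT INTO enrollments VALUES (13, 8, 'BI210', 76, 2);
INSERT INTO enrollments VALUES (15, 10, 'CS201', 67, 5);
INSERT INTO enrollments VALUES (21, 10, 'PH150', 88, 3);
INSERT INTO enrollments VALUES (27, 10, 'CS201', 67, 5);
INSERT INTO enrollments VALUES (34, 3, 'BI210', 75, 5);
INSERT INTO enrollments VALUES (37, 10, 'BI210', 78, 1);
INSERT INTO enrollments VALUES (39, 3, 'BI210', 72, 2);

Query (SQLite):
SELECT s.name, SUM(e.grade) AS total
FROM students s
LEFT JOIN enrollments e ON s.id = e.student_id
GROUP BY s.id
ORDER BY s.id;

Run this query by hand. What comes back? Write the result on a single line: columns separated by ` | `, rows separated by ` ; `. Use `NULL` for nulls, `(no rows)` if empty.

Tara | 205 ; Sol | 282 ; Hank | 461

LEFT JOIN keeps every students row; unmatched ones get NULL for enrollments columns.
Group by students.id and compute SUM(e.grade). SUM over an all-NULL group is NULL.
  3: ids {1, 34, 39} → SUM(e.grade)=205
  8: ids {7, 8, 12, 13} → SUM(e.grade)=282
  10: ids {5, 10, 15, 21, 27, 37} → SUM(e.grade)=461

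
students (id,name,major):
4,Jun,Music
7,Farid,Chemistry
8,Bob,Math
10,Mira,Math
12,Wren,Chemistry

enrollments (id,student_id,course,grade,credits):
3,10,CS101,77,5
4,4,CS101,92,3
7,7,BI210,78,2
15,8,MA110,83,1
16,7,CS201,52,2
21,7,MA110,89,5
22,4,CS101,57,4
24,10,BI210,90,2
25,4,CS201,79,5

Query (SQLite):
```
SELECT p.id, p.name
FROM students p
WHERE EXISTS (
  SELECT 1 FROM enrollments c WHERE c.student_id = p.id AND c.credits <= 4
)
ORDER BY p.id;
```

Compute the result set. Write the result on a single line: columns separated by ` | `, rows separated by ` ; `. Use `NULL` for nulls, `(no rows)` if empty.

4 | Jun ; 7 | Farid ; 8 | Bob ; 10 | Mira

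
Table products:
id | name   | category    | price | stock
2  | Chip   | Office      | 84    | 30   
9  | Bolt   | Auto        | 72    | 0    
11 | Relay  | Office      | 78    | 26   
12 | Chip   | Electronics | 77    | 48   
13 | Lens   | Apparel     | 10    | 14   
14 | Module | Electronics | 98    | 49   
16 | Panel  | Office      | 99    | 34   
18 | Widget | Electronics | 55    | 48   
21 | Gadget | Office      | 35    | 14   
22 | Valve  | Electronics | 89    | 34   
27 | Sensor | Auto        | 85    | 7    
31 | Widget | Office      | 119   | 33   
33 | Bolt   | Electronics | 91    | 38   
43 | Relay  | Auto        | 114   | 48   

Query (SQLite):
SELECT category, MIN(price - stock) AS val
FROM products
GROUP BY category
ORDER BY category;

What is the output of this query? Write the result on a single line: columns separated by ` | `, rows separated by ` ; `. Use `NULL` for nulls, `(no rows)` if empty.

Apparel | -4 ; Auto | 66 ; Electronics | 7 ; Office | 21

For each row compute price - stock.
Group by category; take MIN of the expression per group.
  Apparel: ids {13} → MIN(price - stock)=-4
  Auto: ids {9, 27, 43} → MIN(price - stock)=66
  Electronics: ids {12, 14, 18, 22, 33} → MIN(price - stock)=7
  Office: ids {2, 11, 16, 21, 31} → MIN(price - stock)=21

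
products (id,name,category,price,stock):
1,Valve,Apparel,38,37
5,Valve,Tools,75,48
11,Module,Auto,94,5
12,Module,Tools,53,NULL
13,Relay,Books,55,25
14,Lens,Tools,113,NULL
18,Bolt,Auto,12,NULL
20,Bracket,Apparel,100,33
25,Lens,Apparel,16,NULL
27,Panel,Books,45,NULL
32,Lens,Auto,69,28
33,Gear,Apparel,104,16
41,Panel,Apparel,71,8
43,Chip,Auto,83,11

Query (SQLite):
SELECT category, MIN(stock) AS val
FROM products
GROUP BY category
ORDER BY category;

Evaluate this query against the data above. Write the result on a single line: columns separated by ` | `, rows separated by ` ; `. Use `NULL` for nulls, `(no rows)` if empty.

Apparel | 8 ; Auto | 5 ; Books | 25 ; Tools | 48

Partition products by category; compute MIN(stock) within each group.
  Apparel: ids {1, 20, 25, 33, 41} → MIN(stock)=8
  Auto: ids {11, 18, 32, 43} → MIN(stock)=5
  Books: ids {13, 27} → MIN(stock)=25
  Tools: ids {5, 12, 14} → MIN(stock)=48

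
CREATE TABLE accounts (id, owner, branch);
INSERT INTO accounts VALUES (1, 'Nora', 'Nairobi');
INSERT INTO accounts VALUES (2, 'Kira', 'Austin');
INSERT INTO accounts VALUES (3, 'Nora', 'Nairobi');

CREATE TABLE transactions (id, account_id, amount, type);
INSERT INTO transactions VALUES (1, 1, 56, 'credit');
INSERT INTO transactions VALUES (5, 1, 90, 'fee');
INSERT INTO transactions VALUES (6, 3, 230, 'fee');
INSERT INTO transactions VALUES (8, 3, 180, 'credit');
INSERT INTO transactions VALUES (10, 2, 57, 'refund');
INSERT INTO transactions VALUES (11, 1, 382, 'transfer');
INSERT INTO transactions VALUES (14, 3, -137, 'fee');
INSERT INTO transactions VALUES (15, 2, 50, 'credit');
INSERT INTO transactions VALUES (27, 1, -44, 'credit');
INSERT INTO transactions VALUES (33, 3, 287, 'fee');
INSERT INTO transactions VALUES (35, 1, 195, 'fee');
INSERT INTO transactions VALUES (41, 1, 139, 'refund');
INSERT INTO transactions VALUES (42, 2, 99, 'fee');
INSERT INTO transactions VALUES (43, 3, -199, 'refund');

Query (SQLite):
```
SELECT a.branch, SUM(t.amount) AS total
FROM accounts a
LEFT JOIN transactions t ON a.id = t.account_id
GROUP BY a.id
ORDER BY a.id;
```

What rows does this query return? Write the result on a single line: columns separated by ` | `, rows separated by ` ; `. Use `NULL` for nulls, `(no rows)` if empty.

Nairobi | 818 ; Austin | 206 ; Nairobi | 361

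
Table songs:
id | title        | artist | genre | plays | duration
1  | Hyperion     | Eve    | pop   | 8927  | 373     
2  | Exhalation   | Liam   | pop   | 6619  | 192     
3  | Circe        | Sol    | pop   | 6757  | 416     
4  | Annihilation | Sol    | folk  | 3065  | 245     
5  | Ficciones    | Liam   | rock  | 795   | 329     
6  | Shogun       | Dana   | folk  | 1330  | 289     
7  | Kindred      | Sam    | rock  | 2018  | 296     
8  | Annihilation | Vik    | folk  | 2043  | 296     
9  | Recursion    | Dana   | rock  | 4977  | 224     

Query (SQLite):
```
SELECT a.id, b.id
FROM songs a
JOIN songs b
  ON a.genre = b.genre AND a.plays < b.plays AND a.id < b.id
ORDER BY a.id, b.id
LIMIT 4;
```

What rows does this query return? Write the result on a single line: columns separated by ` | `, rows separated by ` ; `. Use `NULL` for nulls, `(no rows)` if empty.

Pairs (a,b) with same genre, a.plays < b.plays, a.id < b.id.
genre groups: folk:{4,6,8} pop:{1,2,3} rock:{5,7,9}
Ordered by (a.id, b.id); first 4.

2 | 3 ; 5 | 7 ; 5 | 9 ; 6 | 8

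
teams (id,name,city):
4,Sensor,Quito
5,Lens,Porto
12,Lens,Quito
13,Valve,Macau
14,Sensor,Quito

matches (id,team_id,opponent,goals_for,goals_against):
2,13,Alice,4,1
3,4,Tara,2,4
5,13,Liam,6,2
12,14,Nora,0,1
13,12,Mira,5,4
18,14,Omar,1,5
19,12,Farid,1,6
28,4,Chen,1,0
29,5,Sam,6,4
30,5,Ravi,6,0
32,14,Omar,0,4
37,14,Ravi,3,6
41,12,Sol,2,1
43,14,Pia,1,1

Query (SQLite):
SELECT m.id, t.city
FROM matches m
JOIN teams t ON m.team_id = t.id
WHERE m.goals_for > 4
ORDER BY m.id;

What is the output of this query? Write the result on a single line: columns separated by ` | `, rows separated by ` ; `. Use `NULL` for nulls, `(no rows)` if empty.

5 | Macau ; 13 | Quito ; 29 | Porto ; 30 | Porto

Each matches row matches the teams row where team_id = teams.id.
Then keep rows with m.goals_for > 4.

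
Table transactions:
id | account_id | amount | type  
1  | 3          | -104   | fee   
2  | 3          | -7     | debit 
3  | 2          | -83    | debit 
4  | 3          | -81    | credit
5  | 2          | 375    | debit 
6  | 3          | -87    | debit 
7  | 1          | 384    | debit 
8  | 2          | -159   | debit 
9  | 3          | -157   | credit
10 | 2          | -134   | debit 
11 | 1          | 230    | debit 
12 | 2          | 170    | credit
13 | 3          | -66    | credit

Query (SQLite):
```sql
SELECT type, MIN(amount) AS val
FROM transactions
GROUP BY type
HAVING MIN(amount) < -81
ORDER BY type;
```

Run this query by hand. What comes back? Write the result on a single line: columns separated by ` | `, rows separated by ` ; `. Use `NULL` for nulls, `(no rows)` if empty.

credit | -157 ; debit | -159 ; fee | -104

Partition transactions by type; compute MIN(amount) within each group.
HAVING: keep groups where MIN(amount) < -81.
  credit: ids {4, 9, 12, 13} → MIN(amount)=-157
  debit: ids {2, 3, 5, 6, 7, 8, 10, 11} → MIN(amount)=-159
  fee: ids {1} → MIN(amount)=-104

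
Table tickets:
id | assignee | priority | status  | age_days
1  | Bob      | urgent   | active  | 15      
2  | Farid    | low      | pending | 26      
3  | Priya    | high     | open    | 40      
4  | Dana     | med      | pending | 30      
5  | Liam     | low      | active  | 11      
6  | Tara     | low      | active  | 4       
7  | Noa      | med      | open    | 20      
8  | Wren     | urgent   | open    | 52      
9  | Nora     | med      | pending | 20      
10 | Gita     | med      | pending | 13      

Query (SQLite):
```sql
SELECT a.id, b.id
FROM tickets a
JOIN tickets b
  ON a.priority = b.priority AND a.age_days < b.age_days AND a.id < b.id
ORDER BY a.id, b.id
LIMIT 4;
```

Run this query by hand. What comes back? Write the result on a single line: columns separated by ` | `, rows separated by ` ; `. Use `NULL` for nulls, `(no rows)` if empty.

Pairs (a,b) with same priority, a.age_days < b.age_days, a.id < b.id.
priority groups: high:{3} low:{2,5,6} med:{4,7,9,10} urgent:{1,8}
Ordered by (a.id, b.id); first 4.

1 | 8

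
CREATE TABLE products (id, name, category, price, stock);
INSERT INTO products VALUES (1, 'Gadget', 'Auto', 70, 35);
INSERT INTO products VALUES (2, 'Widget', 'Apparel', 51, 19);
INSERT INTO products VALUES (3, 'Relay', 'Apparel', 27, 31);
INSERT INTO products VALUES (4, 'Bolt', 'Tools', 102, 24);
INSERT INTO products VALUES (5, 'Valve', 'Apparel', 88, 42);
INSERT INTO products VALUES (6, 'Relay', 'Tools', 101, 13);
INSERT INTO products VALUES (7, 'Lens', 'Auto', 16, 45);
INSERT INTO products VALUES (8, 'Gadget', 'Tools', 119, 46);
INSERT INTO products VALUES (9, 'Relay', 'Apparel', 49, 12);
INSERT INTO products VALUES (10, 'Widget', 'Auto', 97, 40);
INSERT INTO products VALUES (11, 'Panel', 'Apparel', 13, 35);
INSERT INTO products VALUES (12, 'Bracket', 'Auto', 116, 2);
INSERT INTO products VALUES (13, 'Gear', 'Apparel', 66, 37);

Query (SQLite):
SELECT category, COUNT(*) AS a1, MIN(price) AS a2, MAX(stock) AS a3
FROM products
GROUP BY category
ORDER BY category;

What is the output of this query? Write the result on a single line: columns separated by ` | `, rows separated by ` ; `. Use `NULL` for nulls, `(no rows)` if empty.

Apparel | 6 | 13 | 42 ; Auto | 4 | 16 | 45 ; Tools | 3 | 101 | 46

Group products by category.
Per group compute: COUNT(*), MIN(price), MAX(stock).
  Apparel: ids {2, 3, 5, 9, 11, 13} → COUNT(*)=6, MIN(price)=13, MAX(stock)=42
  Auto: ids {1, 7, 10, 12} → COUNT(*)=4, MIN(price)=16, MAX(stock)=45
  Tools: ids {4, 6, 8} → COUNT(*)=3, MIN(price)=101, MAX(stock)=46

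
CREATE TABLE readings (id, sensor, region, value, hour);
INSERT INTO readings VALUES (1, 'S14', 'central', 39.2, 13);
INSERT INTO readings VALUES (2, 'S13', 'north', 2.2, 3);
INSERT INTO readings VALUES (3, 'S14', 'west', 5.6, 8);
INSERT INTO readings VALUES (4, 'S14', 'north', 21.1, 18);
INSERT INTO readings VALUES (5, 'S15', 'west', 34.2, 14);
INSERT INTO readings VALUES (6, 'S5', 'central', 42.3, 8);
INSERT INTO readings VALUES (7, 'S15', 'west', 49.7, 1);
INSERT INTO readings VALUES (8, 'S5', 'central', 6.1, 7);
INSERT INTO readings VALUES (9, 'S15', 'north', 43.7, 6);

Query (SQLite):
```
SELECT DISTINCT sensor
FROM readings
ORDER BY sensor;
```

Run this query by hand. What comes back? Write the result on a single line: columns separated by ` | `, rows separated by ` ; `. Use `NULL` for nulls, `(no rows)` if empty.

S13 ; S14 ; S15 ; S5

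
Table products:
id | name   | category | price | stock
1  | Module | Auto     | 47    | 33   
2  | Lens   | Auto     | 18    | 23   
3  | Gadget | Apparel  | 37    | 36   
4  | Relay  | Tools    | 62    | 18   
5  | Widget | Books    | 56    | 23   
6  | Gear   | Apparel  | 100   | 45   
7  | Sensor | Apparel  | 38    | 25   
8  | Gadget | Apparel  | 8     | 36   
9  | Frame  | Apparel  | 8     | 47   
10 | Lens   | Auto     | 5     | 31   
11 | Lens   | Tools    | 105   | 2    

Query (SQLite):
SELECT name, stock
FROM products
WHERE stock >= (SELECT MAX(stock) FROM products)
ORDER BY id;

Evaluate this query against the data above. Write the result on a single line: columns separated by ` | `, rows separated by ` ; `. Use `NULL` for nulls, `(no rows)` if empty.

Frame | 47

Scalar subquery: MAX(stock) over all products rows = 47.
Keep rows where stock >= that value.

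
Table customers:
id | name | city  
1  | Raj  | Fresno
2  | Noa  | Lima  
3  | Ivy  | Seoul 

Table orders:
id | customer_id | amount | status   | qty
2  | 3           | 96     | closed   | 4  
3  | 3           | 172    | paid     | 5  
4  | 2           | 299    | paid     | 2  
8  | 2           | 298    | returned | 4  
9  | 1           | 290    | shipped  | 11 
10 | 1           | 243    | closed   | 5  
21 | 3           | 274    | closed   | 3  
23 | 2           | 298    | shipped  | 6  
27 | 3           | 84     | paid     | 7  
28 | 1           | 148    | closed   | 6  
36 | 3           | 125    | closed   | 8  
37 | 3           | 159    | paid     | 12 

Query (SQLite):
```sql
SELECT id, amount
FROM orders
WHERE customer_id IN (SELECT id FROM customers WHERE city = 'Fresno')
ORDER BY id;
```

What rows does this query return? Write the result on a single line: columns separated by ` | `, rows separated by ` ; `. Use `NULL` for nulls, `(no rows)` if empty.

9 | 290 ; 10 | 243 ; 28 | 148

Inner query: customers.id where city = 'Fresno'.
Outer: keep orders rows whose customer_id is in that set.
Inner query → {1}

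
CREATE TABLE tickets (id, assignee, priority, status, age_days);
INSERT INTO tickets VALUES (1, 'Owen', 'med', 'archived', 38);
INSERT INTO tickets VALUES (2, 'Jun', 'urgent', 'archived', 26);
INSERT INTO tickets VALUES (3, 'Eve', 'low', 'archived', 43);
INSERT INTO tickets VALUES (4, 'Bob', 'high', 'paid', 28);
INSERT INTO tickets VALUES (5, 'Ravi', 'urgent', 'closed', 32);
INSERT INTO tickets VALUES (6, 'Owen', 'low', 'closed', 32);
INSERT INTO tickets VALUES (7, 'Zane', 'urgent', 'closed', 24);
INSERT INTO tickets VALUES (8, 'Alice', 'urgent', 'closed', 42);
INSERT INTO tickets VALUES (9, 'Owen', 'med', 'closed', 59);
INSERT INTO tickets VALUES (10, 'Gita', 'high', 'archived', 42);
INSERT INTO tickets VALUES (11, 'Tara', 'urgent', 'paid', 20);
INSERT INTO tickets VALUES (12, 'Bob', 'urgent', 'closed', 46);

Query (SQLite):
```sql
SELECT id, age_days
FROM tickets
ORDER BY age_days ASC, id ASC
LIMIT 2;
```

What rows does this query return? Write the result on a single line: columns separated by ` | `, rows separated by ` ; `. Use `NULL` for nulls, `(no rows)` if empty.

11 | 20 ; 7 | 24

Sort by age_days asc, tiebreak id asc: (20, id=11), (24, id=7), (26, id=2), (28, id=4), (32, id=5) …. Take first 2.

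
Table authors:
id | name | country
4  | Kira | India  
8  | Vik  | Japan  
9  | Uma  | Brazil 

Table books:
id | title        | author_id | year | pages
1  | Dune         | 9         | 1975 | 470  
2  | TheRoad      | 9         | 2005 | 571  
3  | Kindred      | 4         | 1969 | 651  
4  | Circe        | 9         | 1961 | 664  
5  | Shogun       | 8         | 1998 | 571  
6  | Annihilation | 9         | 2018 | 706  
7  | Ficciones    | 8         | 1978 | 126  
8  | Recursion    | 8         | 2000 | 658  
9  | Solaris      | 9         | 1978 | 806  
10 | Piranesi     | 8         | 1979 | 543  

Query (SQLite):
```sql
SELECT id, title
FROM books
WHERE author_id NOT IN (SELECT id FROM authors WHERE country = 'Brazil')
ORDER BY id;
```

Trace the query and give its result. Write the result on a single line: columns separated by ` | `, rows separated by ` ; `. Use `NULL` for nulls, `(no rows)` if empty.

3 | Kindred ; 5 | Shogun ; 7 | Ficciones ; 8 | Recursion ; 10 | Piranesi

Inner query: authors.id where country = 'Brazil'.
Outer: keep books rows whose author_id is not in that set.
Inner query → {9}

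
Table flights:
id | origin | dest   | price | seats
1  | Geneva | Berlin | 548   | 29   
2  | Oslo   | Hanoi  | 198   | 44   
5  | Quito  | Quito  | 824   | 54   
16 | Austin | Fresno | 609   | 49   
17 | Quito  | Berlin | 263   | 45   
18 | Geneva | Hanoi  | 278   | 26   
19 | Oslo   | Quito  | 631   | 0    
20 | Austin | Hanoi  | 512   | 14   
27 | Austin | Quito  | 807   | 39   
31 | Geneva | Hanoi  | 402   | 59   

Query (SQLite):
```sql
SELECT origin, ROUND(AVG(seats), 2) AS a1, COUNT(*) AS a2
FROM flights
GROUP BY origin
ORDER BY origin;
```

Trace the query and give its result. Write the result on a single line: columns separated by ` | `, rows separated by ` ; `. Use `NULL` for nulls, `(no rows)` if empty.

Austin | 34 | 3 ; Geneva | 38 | 3 ; Oslo | 22 | 2 ; Quito | 49.5 | 2

Group flights by origin.
Per group compute: ROUND(AVG(seats), 2), COUNT(*).
  Austin: ids {16, 20, 27} → ROUND(AVG(seats), 2)=34, COUNT(*)=3
  Geneva: ids {1, 18, 31} → ROUND(AVG(seats), 2)=38, COUNT(*)=3
  Oslo: ids {2, 19} → ROUND(AVG(seats), 2)=22, COUNT(*)=2
  Quito: ids {5, 17} → ROUND(AVG(seats), 2)=49.5, COUNT(*)=2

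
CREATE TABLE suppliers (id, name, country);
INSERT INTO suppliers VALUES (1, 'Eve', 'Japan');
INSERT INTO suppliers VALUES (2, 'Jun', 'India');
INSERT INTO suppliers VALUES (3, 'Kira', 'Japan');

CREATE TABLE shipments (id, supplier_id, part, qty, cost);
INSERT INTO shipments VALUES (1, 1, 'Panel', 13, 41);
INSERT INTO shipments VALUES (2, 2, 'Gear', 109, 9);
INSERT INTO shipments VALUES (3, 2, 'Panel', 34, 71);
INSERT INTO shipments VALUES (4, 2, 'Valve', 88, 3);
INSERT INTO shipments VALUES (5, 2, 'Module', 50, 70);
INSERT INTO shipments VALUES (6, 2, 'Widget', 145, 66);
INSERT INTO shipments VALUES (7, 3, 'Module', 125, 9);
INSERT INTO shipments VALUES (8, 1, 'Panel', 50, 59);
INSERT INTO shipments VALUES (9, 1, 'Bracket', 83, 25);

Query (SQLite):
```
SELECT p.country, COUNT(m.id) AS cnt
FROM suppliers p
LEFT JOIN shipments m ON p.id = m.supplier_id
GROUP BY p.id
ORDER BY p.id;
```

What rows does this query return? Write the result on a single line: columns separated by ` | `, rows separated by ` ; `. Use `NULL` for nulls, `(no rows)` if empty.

LEFT JOIN keeps every suppliers row; unmatched ones get NULL for shipments columns.
Group by suppliers.id and compute COUNT(m.id). COUNT(col) of an all-NULL group is 0.
  1: ids {1, 8, 9} → COUNT(m.id)=3
  2: ids {2, 3, 4, 5, 6} → COUNT(m.id)=5
  3: ids {7} → COUNT(m.id)=1

Japan | 3 ; India | 5 ; Japan | 1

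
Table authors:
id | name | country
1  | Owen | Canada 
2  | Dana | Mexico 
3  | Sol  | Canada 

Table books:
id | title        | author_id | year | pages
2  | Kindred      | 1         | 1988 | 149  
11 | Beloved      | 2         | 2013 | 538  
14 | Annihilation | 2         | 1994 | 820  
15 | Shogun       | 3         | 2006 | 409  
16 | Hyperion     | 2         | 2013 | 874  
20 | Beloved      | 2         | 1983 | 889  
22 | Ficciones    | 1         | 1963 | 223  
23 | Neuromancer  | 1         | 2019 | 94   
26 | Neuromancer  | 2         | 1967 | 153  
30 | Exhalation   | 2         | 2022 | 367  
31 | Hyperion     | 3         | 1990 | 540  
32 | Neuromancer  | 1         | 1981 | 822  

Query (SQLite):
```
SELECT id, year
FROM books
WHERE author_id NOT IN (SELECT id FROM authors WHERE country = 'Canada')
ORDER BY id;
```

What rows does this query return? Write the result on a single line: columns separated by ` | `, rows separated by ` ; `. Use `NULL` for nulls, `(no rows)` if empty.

Inner query: authors.id where country = 'Canada'.
Outer: keep books rows whose author_id is not in that set.
Inner query → {1, 3}

11 | 2013 ; 14 | 1994 ; 16 | 2013 ; 20 | 1983 ; 26 | 1967 ; 30 | 2022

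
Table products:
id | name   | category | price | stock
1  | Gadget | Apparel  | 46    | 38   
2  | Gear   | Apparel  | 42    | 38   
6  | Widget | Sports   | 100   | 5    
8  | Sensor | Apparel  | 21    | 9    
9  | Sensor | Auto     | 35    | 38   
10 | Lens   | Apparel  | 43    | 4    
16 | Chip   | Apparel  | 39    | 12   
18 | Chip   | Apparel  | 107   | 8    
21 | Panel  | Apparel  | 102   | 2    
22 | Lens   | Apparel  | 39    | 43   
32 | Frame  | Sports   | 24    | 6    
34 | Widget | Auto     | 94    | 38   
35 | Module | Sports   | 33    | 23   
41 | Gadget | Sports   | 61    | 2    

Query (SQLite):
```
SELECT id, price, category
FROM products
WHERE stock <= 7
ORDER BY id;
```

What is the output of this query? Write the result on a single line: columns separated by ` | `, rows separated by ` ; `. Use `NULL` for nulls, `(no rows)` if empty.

stock <= 7: ids {6, 10, 21, 32, 41}

6 | 100 | Sports ; 10 | 43 | Apparel ; 21 | 102 | Apparel ; 32 | 24 | Sports ; 41 | 61 | Sports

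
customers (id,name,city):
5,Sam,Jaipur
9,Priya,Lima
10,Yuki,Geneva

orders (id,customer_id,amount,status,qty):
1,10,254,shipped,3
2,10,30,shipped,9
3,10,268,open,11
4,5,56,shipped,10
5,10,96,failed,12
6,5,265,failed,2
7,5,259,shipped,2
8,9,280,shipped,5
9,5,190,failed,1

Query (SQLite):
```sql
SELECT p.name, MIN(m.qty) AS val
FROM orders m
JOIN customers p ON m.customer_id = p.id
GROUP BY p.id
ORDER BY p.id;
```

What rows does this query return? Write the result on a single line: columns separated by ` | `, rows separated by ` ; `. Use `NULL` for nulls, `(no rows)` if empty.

Sam | 1 ; Priya | 5 ; Yuki | 3

Join each orders row to its customers via customer_id.
Group joined rows by customers.id; compute MIN(m.qty) per group.
  5: ids {4, 6, 7, 9} → MIN(m.qty)=1
  9: ids {8} → MIN(m.qty)=5
  10: ids {1, 2, 3, 5} → MIN(m.qty)=3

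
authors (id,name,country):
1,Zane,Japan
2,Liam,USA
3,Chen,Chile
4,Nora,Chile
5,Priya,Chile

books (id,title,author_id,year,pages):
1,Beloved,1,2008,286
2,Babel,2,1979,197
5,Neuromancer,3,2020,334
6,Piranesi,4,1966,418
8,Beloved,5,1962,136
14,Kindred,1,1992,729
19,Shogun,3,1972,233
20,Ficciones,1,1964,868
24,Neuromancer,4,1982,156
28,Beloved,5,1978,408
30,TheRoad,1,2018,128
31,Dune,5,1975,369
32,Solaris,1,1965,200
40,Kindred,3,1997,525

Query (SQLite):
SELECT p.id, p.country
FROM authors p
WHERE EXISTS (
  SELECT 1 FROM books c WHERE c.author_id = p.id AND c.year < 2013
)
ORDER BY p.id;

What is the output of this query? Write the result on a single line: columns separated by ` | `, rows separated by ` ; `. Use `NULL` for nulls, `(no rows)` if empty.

For each authors row, check whether any books with matching author_id has year < 2013.
Keep rows where that is true.

1 | Japan ; 2 | USA ; 3 | Chile ; 4 | Chile ; 5 | Chile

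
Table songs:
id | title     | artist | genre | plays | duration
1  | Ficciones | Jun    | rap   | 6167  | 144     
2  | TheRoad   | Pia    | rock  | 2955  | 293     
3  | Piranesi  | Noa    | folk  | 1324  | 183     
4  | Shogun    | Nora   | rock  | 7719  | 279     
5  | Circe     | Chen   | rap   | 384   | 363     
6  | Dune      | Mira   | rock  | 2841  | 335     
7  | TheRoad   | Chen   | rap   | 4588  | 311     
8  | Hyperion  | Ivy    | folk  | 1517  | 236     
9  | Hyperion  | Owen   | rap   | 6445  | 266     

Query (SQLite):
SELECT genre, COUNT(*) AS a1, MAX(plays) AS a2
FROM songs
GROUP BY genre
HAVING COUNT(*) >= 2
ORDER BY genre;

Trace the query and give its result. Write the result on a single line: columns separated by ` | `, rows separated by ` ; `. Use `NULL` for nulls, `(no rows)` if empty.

folk | 2 | 1517 ; rap | 4 | 6445 ; rock | 3 | 7719

Group songs by genre.
Per group compute: COUNT(*), MAX(plays).
HAVING: drop groups with fewer than 2 rows.
  folk: ids {3, 8} → COUNT(*)=2, MAX(plays)=1517
  rap: ids {1, 5, 7, 9} → COUNT(*)=4, MAX(plays)=6445
  rock: ids {2, 4, 6} → COUNT(*)=3, MAX(plays)=7719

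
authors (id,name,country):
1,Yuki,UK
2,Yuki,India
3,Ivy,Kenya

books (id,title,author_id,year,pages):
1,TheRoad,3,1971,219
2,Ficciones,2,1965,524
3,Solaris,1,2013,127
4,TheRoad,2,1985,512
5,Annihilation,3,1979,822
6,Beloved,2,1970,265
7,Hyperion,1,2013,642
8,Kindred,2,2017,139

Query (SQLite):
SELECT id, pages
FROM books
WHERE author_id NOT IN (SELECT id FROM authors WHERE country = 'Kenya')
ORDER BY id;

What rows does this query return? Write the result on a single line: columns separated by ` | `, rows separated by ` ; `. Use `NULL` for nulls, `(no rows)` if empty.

2 | 524 ; 3 | 127 ; 4 | 512 ; 6 | 265 ; 7 | 642 ; 8 | 139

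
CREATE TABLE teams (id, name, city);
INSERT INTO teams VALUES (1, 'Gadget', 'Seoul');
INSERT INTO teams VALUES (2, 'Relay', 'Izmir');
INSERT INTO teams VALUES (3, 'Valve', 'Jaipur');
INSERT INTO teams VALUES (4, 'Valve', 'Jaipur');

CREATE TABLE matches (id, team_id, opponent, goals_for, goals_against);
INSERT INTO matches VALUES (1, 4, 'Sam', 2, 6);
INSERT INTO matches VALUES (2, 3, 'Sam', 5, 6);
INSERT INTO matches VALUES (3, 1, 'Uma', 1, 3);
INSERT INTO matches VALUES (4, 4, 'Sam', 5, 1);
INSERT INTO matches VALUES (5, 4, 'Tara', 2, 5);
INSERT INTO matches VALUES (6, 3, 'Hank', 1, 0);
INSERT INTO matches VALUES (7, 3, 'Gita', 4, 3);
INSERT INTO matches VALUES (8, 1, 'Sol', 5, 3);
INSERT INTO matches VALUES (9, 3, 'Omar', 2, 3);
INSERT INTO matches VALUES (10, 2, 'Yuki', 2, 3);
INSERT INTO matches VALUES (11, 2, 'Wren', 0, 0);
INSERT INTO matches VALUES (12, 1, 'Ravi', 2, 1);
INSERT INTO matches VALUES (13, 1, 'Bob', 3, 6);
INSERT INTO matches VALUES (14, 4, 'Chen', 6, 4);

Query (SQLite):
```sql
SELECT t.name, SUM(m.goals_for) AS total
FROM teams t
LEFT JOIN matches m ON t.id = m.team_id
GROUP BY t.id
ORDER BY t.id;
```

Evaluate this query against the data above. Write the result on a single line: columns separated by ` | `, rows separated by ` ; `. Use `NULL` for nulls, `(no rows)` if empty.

LEFT JOIN keeps every teams row; unmatched ones get NULL for matches columns.
Group by teams.id and compute SUM(m.goals_for). SUM over an all-NULL group is NULL.
  1: ids {3, 8, 12, 13} → SUM(m.goals_for)=11
  2: ids {10, 11} → SUM(m.goals_for)=2
  3: ids {2, 6, 7, 9} → SUM(m.goals_for)=12
  4: ids {1, 4, 5, 14} → SUM(m.goals_for)=15

Gadget | 11 ; Relay | 2 ; Valve | 12 ; Valve | 15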